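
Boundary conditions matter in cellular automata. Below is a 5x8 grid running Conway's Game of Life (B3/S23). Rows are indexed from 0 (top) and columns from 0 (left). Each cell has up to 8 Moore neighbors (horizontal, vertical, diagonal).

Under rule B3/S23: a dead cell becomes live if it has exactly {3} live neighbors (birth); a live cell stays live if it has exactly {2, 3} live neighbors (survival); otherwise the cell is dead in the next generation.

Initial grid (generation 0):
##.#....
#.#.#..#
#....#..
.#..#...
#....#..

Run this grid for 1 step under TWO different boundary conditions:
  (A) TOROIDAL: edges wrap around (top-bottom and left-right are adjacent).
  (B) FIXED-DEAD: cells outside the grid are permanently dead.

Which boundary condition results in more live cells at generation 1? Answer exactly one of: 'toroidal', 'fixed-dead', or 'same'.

Answer: toroidal

Derivation:
Under TOROIDAL boundary, generation 1:
..###...
..###..#
#..###.#
##..##..
#.#.#...
Population = 19

Under FIXED-DEAD boundary, generation 1:
####....
#.###...
#..###..
##..##..
........
Population = 16

Comparison: toroidal=19, fixed-dead=16 -> toroidal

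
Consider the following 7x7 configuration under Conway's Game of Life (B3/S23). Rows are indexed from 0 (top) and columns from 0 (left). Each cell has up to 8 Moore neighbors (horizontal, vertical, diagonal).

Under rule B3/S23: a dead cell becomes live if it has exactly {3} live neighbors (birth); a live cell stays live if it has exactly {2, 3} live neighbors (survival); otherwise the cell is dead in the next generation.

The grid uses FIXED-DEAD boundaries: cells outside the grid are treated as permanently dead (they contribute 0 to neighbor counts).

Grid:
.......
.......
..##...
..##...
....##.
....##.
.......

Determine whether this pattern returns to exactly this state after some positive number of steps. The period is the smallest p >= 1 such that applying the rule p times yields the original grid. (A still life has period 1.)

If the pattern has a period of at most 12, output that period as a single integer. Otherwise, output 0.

Answer: 2

Derivation:
Simulating and comparing each generation to the original:
Gen 0 (original, given above): 8 live cells
Gen 1: 6 live cells, differs from original
Gen 2: 8 live cells, MATCHES original -> period = 2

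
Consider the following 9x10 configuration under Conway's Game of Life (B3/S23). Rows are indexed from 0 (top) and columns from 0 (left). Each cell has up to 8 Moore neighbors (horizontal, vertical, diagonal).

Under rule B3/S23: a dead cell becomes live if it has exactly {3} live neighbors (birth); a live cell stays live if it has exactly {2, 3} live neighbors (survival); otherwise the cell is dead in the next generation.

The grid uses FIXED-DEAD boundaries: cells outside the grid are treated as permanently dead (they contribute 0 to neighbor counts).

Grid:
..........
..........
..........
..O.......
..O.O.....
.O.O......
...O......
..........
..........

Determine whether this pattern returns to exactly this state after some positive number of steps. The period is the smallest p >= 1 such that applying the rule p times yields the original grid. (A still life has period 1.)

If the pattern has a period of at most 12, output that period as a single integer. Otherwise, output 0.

Simulating and comparing each generation to the original:
Gen 0 (original, given above): 6 live cells
Gen 1: 6 live cells, differs from original
Gen 2: 6 live cells, MATCHES original -> period = 2

Answer: 2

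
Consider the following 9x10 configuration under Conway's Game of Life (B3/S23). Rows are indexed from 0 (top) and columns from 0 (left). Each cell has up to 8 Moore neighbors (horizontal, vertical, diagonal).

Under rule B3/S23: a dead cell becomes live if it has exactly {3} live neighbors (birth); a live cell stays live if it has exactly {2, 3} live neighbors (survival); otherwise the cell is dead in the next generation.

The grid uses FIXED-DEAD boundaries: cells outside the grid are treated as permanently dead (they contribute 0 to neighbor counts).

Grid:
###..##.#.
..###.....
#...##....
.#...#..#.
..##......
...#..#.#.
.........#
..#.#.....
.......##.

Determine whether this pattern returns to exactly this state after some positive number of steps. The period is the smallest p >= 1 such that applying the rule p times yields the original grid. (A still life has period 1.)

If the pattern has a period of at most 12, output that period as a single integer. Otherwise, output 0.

Simulating and comparing each generation to the original:
Gen 0 (original, given above): 25 live cells
Gen 1: 22 live cells, differs from original
Gen 2: 15 live cells, differs from original
Gen 3: 12 live cells, differs from original
Gen 4: 11 live cells, differs from original
Gen 5: 12 live cells, differs from original
Gen 6: 13 live cells, differs from original
Gen 7: 13 live cells, differs from original
Gen 8: 10 live cells, differs from original
Gen 9: 9 live cells, differs from original
Gen 10: 9 live cells, differs from original
Gen 11: 10 live cells, differs from original
Gen 12: 10 live cells, differs from original
No period found within 12 steps.

Answer: 0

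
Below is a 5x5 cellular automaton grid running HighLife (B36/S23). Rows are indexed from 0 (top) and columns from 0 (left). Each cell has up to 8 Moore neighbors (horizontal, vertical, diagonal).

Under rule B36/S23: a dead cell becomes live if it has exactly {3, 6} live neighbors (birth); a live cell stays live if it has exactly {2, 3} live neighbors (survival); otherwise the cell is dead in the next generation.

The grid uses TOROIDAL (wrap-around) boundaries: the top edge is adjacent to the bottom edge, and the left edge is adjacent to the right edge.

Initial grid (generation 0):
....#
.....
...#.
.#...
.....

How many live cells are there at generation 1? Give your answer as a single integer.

Simulating step by step:
Generation 0 (given above): 3 live cells
Generation 1: 0 live cells
.....
.....
.....
.....
.....
Population at generation 1: 0

Answer: 0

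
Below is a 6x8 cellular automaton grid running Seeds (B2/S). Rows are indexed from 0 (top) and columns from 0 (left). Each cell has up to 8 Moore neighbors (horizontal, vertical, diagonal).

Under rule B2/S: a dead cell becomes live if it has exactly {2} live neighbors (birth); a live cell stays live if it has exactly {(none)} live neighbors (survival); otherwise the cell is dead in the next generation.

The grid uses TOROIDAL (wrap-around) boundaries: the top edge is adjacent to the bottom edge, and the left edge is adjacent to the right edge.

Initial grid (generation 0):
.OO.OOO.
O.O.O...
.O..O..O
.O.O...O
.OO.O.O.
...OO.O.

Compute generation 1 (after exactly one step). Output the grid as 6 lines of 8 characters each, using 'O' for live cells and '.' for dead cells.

Answer: O.......
........
.....OO.
........
........
O.......

Derivation:
Simulating step by step:
Generation 0 (given above): 21 live cells
Generation 1: 4 live cells
(generation 1 grid is the final answer)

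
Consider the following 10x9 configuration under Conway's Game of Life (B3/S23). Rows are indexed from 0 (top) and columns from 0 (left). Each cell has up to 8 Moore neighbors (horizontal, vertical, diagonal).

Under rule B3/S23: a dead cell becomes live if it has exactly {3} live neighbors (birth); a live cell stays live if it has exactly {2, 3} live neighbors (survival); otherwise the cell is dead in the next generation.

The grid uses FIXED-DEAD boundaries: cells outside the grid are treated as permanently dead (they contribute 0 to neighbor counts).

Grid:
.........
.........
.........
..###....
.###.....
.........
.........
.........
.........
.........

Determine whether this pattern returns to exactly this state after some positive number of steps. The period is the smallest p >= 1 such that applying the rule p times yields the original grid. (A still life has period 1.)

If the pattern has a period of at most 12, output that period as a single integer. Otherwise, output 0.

Answer: 2

Derivation:
Simulating and comparing each generation to the original:
Gen 0 (original, given above): 6 live cells
Gen 1: 6 live cells, differs from original
Gen 2: 6 live cells, MATCHES original -> period = 2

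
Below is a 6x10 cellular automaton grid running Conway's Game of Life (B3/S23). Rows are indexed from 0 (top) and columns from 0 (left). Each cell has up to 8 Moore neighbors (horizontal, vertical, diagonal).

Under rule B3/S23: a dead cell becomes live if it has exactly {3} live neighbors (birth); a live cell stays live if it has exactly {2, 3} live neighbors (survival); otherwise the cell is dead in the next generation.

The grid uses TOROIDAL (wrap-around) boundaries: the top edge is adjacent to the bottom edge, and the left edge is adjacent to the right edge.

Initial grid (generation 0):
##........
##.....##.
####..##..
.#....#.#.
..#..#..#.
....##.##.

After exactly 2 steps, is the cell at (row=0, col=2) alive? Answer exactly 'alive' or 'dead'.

Answer: dead

Derivation:
Simulating step by step:
Generation 0 (given above): 22 live cells
Generation 1: 24 live cells
##....#...
......###.
......#...
#..#.##.##
....##..##
.#..######
Generation 2: 10 live cells
##........
.....##...
..........
#.....#.#.
...#......
.#..#.....

Cell (0,2) at generation 2: 0 -> dead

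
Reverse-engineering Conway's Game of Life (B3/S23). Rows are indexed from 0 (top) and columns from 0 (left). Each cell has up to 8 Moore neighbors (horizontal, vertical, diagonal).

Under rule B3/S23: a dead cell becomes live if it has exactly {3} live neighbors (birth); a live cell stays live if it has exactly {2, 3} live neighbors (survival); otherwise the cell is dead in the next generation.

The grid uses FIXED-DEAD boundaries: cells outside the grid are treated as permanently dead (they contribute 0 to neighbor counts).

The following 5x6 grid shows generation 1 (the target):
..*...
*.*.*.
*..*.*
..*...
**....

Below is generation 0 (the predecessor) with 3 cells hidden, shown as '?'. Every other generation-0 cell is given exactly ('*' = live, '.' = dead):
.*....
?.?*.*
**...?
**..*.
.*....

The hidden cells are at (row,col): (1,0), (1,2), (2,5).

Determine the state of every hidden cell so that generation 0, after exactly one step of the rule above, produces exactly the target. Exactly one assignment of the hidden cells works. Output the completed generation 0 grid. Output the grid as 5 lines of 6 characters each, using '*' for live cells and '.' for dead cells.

Answer: .*....
..**.*
**...*
**..*.
.*....

Derivation:
Hidden generation-0 cells (in order): (1,0), (1,2), (2,5).
A hidden cell only influences target cells in its own 3x3 neighborhood. Try each of the 2^3 = 8 assignments, step the completed generation 0 forward once under B3/S23, and compare with the target:
  (1,0)=. (1,2)=. (2,5)=. -> step gives (0,2)='.' but target has '*' -> reject
  (1,0)=. (1,2)=. (2,5)=* -> step gives (0,2)='.' but target has '*' -> reject
  (1,0)=. (1,2)=* (2,5)=. -> step gives (1,4)='.' but target has '*' -> reject
  (1,0)=. (1,2)=* (2,5)=* -> step reproduces the target at every cell -> ACCEPT
  (1,0)=* (1,2)=. (2,5)=. -> step gives (0,2)='.' but target has '*' -> reject
  (1,0)=* (1,2)=. (2,5)=* -> step gives (0,2)='.' but target has '*' -> reject
  (1,0)=* (1,2)=* (2,5)=. -> step gives (0,1)='*' but target has '.' -> reject
  (1,0)=* (1,2)=* (2,5)=* -> step gives (0,1)='*' but target has '.' -> reject
Unique solution: (1,0)=dead, (1,2)=live, (2,5)=live.
Check: live-neighbor counts of every cell in the completed generation 0:
113221
343131
344342
443112
322111
Applying B3/S23 to generation 0 with these counts gives:
..*...
*.*.*.
*..*.*
..*...
**....
which matches the target exactly.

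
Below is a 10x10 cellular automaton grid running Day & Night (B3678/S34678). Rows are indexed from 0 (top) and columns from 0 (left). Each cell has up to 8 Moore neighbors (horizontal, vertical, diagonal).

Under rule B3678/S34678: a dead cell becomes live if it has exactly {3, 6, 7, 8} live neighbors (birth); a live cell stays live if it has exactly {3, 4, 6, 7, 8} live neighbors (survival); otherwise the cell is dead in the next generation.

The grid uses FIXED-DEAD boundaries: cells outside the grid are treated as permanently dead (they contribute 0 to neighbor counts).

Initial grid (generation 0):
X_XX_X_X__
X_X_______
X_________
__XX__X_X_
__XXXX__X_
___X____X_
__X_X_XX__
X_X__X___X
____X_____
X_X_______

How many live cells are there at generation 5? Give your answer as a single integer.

Simulating step by step:
Generation 0 (given above): 30 live cells
Generation 1: 20 live cells
__________
___X______
__XX______
_XXX_X_X__
__X_X____X
______X___
_X___X__X_
_X__XXX___
___X______
__________
Generation 2: 17 live cells
__________
__X_______
_X_X______
_X________
_XX__XX___
_____X____
____XX_X__
__X_XX____
____XX____
__________
Generation 3: 9 live cells
__________
__________
__________
XX________
__________
_____X____
___XXX____
__________
___XXX____
__________
Generation 4: 3 live cells
__________
__________
__________
__________
__________
__________
____X_____
____X_____
__________
____X_____
Generation 5: 0 live cells
__________
__________
__________
__________
__________
__________
__________
__________
__________
__________
Population at generation 5: 0

Answer: 0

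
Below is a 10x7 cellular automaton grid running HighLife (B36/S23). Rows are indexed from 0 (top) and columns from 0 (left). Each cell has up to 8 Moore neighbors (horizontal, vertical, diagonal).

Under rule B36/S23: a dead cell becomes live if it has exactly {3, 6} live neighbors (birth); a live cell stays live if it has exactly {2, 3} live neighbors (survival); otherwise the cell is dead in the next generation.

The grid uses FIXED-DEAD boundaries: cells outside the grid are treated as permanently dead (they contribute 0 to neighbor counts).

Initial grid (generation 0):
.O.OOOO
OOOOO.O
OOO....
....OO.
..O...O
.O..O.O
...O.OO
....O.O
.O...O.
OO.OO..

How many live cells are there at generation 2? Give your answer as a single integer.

Simulating step by step:
Generation 0 (given above): 32 live cells
Generation 1: 28 live cells
OO....O
......O
O......
..OO.O.
...OO.O
..OOO.O
...O..O
....O.O
OOOO.O.
OOO.O..
Generation 2: 17 live cells
.......
OO.....
.......
..OO.O.
......O
..O...O
..O...O
.O..O.O
O....O.
O...O..
Population at generation 2: 17

Answer: 17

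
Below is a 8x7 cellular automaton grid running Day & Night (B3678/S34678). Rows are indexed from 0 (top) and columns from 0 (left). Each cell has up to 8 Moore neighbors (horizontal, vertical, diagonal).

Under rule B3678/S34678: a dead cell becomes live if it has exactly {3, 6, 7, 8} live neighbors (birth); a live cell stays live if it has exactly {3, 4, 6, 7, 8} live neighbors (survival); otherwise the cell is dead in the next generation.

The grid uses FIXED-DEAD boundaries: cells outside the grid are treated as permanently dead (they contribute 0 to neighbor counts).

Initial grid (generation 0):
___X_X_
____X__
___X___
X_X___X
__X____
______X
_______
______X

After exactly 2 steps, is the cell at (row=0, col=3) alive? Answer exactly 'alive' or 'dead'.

Simulating step by step:
Generation 0 (given above): 10 live cells
Generation 1: 6 live cells
____X__
___XX__
_______
_X_X___
_X_____
_______
_______
_______
Generation 2: 6 live cells
___X___
_______
__XXX__
__X____
__X____
_______
_______
_______

Cell (0,3) at generation 2: 1 -> alive

Answer: alive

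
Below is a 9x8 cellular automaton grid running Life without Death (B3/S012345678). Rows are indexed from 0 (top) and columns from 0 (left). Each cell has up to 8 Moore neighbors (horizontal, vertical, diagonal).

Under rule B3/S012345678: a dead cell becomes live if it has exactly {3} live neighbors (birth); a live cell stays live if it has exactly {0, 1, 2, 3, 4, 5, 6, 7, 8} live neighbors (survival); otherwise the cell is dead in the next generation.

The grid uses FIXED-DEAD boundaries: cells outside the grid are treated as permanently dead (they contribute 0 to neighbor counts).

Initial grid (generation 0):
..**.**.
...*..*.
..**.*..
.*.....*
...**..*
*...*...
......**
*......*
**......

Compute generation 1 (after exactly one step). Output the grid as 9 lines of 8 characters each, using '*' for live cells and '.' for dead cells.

Simulating step by step:
Generation 0 (given above): 22 live cells
Generation 1: 32 live cells
(generation 1 grid is the final answer)

Answer: ..*****.
...*..*.
..*****.
.*....**
...**..*
*..*****
......**
**....**
**......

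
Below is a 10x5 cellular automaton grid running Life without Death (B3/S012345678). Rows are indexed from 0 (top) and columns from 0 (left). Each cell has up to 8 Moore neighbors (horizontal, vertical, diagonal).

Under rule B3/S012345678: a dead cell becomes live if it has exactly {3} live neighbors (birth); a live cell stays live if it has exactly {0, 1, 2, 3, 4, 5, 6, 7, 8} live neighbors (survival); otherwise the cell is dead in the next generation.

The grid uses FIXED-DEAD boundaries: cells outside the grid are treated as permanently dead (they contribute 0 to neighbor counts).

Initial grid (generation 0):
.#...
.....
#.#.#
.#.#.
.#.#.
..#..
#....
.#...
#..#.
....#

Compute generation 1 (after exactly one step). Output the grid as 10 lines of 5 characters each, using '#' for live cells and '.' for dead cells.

Answer: .#...
.#...
#####
##.##
.#.#.
.##..
##...
##...
#..#.
....#

Derivation:
Simulating step by step:
Generation 0 (given above): 14 live cells
Generation 1: 22 live cells
(generation 1 grid is the final answer)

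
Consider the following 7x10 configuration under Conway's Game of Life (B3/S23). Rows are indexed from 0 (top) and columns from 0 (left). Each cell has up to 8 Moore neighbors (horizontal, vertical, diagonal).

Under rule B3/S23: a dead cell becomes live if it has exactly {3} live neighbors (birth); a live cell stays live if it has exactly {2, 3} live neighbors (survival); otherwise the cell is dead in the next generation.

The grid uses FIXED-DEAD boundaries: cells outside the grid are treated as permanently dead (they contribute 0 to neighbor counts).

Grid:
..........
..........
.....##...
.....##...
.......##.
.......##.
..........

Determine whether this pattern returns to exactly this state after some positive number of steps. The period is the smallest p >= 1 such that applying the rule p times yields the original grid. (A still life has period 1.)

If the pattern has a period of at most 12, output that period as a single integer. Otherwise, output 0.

Answer: 2

Derivation:
Simulating and comparing each generation to the original:
Gen 0 (original, given above): 8 live cells
Gen 1: 6 live cells, differs from original
Gen 2: 8 live cells, MATCHES original -> period = 2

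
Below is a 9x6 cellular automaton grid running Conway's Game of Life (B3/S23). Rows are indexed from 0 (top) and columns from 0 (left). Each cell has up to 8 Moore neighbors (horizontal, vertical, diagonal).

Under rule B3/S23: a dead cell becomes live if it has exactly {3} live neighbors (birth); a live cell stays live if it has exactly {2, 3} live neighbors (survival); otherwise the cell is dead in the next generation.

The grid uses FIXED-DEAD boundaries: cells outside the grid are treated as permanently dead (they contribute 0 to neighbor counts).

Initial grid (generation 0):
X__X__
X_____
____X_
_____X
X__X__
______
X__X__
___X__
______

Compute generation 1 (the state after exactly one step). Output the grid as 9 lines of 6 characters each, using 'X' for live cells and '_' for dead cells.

Answer: ______
______
______
____X_
______
______
______
______
______

Derivation:
Simulating step by step:
Generation 0 (given above): 10 live cells
Generation 1: 1 live cells
(generation 1 grid is the final answer)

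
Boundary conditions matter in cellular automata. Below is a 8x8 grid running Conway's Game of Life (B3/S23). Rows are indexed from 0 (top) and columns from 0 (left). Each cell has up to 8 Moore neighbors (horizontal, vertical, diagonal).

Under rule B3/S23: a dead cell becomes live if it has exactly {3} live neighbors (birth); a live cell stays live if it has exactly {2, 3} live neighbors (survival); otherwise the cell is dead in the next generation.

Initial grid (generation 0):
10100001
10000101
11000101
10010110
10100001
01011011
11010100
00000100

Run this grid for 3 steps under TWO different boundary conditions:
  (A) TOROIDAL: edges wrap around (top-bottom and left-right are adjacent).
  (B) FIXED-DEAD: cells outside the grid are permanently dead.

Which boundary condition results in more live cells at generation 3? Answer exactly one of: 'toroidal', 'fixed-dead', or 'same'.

Under TOROIDAL boundary, generation 3:
11011111
01000111
01000100
01100010
00000000
00000110
00000000
00111110
Population = 23

Under FIXED-DEAD boundary, generation 3:
00000000
00000010
10000101
00100101
00100101
01011010
00110000
00010000
Population = 17

Comparison: toroidal=23, fixed-dead=17 -> toroidal

Answer: toroidal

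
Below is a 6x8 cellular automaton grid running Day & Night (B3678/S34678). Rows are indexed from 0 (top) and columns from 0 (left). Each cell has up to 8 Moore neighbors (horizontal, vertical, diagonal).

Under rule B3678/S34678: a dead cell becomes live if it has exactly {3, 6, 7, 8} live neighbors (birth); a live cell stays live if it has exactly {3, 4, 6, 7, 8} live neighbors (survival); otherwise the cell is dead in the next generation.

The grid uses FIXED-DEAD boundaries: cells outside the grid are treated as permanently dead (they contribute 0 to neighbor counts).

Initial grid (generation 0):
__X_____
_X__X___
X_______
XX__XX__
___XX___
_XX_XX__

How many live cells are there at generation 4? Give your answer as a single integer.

Answer: 5

Derivation:
Simulating step by step:
Generation 0 (given above): 14 live cells
Generation 1: 8 live cells
________
________
X___XX__
___XX___
X__X____
____X___
Generation 2: 6 live cells
________
________
___XX___
___XXX__
___X____
________
Generation 3: 5 live cells
________
________
___XXX__
__XX____
________
________
Generation 4: 5 live cells
________
____X___
__XXX___
___X____
________
________
Population at generation 4: 5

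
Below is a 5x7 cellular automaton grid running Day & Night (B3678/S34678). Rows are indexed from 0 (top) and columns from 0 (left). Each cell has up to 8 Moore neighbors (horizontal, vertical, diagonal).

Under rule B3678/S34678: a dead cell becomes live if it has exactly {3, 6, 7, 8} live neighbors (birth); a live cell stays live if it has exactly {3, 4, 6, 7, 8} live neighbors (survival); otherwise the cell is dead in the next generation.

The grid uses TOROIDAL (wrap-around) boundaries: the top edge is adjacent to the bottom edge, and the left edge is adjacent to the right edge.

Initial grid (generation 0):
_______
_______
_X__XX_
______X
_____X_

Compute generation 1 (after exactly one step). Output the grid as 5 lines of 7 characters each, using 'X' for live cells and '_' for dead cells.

Answer: _______
_______
_______
____X__
_______

Derivation:
Simulating step by step:
Generation 0 (given above): 5 live cells
Generation 1: 1 live cells
(generation 1 grid is the final answer)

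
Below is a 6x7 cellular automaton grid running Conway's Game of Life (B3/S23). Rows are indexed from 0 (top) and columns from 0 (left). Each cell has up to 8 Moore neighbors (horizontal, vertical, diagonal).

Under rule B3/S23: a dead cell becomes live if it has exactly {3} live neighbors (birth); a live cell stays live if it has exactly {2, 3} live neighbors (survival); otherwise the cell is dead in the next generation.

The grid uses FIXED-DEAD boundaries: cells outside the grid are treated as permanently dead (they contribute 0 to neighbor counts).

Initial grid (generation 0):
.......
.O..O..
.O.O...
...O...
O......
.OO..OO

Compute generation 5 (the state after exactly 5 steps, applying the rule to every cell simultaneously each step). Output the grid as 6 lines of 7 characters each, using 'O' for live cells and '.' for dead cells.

Answer: .......
..OO...
...O...
.OOO...
...O...
.OO....

Derivation:
Simulating step by step:
Generation 0 (given above): 10 live cells
Generation 1: 7 live cells
.......
..O....
...OO..
..O....
.OO....
.O.....
Generation 2: 9 live cells
.......
...O...
..OO...
.OO....
.OO....
.OO....
Generation 3: 8 live cells
.......
..OO...
.O.O...
.......
O..O...
.OO....
Generation 4: 8 live cells
.......
..OO...
...O...
..O....
.OO....
.OO....
Generation 5: 9 live cells
(generation 5 grid is the final answer)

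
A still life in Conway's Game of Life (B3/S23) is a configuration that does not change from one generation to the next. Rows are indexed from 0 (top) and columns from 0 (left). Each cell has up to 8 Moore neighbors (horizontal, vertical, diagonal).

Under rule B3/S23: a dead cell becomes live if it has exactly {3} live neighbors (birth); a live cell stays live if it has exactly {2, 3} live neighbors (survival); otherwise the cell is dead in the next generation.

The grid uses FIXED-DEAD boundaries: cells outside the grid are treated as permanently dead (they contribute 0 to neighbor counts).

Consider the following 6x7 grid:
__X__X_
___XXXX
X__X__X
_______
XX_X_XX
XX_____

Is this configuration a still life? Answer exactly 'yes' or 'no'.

Answer: no

Derivation:
Compute generation 1 and compare to generation 0 (given above):
Generation 1:
___X_XX
__XX__X
___X__X
XXX_XXX
XXX____
XXX____
Cell (0,2) differs: gen0=1 vs gen1=0 -> NOT a still life.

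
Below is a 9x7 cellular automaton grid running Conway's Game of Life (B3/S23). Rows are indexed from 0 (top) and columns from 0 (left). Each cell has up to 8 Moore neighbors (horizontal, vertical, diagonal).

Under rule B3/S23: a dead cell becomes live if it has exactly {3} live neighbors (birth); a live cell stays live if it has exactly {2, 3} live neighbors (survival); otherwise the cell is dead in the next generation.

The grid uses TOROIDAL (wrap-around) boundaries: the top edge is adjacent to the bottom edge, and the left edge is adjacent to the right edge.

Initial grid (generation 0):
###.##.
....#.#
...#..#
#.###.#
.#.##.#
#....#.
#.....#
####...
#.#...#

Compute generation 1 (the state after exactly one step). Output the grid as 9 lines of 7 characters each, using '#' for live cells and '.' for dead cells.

Simulating step by step:
Generation 0 (given above): 29 live cells
Generation 1: 19 live cells
(generation 1 grid is the final answer)

Answer: ..#.#..
.##.#.#
..#...#
.#....#
.#.....
.#..##.
..#....
..##...
....##.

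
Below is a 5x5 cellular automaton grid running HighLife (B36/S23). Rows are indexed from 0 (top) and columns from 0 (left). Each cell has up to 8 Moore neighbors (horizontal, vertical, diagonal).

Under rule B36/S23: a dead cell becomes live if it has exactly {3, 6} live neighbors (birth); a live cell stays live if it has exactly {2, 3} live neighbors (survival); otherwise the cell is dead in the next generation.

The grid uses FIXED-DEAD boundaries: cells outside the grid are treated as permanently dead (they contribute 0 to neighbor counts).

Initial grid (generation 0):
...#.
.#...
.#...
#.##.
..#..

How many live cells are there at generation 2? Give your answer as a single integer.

Simulating step by step:
Generation 0 (given above): 7 live cells
Generation 1: 8 live cells
.....
..#..
##...
..##.
.###.
Generation 2: 7 live cells
.....
.#...
.#.#.
#..#.
.#.#.
Population at generation 2: 7

Answer: 7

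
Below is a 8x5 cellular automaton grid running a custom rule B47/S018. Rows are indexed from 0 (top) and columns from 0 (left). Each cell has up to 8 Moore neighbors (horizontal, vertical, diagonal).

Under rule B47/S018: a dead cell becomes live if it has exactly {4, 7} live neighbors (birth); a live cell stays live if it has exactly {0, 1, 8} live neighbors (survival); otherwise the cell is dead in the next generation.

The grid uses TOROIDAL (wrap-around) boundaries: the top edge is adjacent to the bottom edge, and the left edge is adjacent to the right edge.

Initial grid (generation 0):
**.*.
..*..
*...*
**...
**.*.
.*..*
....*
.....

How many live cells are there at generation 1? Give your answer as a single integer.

Answer: 10

Derivation:
Simulating step by step:
Generation 0 (given above): 14 live cells
Generation 1: 10 live cells
*..*.
**..*
.*...
.....
..***
.....
....*
.....
Population at generation 1: 10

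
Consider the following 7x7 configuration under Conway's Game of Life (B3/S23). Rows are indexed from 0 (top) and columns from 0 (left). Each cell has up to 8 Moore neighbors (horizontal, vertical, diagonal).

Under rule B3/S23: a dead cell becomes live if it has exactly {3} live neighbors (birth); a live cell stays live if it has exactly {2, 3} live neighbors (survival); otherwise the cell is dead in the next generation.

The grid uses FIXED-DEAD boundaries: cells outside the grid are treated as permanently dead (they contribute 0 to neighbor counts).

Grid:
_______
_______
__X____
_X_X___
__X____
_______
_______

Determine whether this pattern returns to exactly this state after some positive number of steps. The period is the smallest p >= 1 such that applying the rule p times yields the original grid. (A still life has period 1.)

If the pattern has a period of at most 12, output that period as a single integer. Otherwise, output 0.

Simulating and comparing each generation to the original:
Gen 0 (original, given above): 4 live cells
Gen 1: 4 live cells, MATCHES original -> period = 1

Answer: 1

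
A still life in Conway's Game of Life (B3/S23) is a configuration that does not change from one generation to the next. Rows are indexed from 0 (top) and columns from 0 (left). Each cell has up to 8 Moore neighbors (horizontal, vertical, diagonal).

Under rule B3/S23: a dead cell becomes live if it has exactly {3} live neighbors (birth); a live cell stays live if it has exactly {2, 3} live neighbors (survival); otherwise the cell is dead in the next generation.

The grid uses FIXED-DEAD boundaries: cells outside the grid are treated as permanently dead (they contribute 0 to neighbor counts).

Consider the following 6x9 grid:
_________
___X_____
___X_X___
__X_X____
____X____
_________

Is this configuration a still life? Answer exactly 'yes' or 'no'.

Answer: no

Derivation:
Compute generation 1 and compare to generation 0 (given above):
Generation 1:
_________
____X____
__XX_____
____XX___
___X_____
_________
Cell (1,3) differs: gen0=1 vs gen1=0 -> NOT a still life.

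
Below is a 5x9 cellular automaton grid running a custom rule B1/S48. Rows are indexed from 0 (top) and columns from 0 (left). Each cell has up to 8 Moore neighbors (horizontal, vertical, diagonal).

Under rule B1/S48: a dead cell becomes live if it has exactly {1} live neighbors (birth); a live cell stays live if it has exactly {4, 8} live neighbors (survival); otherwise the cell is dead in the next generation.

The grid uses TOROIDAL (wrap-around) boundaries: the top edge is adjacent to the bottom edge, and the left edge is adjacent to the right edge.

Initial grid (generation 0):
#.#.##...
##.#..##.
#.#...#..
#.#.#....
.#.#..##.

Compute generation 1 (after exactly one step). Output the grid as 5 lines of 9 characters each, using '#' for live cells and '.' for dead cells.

Answer: ..#......
.........
.........
.........
.#.#.....

Derivation:
Simulating step by step:
Generation 0 (given above): 19 live cells
Generation 1: 3 live cells
(generation 1 grid is the final answer)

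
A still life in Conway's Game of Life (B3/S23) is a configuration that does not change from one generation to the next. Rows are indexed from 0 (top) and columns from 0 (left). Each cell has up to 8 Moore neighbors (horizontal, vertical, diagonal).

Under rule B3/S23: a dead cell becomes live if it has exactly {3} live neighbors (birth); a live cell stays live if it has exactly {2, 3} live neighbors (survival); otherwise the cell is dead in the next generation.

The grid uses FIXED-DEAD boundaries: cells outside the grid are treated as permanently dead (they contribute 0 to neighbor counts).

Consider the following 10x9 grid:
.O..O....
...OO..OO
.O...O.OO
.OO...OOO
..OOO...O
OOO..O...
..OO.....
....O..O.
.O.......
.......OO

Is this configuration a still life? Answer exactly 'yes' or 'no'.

Compute generation 1 and compare to generation 0 (given above):
Generation 1:
...OO....
..OOOOOOO
.O.OOO...
.O..OOO..
O...OOO.O
.........
..OOO....
..OO.....
.......OO
.........
Cell (0,1) differs: gen0=1 vs gen1=0 -> NOT a still life.

Answer: no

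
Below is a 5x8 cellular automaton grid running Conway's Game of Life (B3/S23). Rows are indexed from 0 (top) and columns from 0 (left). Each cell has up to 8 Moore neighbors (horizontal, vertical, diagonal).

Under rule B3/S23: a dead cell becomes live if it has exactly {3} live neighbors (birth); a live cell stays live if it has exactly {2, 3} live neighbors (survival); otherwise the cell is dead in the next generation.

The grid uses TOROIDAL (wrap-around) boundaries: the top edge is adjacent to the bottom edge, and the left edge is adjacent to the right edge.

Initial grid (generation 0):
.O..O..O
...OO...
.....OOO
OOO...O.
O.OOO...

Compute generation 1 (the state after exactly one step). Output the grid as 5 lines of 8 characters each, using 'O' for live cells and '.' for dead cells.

Answer: OO...O..
O..OO..O
OOOOOOOO
O.O.O.O.
....OO..

Derivation:
Simulating step by step:
Generation 0 (given above): 16 live cells
Generation 1: 21 live cells
(generation 1 grid is the final answer)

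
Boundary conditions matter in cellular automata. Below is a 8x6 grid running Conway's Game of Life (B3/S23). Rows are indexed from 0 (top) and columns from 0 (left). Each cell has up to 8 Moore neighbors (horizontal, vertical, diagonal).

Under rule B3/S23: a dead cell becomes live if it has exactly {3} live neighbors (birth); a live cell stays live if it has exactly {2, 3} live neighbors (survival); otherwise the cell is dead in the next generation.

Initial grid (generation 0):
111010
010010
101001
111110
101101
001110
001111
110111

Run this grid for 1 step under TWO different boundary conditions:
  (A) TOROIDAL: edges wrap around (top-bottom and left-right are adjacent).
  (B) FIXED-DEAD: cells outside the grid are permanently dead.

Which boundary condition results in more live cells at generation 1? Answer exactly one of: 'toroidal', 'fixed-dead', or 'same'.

Answer: fixed-dead

Derivation:
Under TOROIDAL boundary, generation 1:
000000
000010
000000
000000
100000
100000
000000
000000
Population = 3

Under FIXED-DEAD boundary, generation 1:
111100
000011
100001
100001
100001
000000
000000
010001
Population = 14

Comparison: toroidal=3, fixed-dead=14 -> fixed-dead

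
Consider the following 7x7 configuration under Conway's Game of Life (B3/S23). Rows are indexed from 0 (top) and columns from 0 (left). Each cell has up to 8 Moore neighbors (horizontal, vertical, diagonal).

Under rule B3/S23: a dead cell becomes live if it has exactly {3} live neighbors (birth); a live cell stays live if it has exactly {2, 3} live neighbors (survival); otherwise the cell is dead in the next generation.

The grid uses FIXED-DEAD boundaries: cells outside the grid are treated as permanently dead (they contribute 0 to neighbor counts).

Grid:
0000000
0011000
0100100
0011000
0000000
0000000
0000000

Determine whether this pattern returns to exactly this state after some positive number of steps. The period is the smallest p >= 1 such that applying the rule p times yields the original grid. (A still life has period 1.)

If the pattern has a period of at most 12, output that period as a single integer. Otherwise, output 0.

Answer: 1

Derivation:
Simulating and comparing each generation to the original:
Gen 0 (original, given above): 6 live cells
Gen 1: 6 live cells, MATCHES original -> period = 1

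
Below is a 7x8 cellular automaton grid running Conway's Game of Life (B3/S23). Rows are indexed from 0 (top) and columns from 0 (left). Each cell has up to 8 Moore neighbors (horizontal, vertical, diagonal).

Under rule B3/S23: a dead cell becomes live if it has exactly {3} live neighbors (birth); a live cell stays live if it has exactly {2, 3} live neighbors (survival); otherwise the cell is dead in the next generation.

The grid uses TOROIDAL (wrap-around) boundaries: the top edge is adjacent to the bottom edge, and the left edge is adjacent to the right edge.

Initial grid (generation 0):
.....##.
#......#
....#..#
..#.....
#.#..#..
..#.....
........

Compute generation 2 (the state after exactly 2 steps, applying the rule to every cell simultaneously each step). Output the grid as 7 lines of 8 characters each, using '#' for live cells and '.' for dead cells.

Simulating step by step:
Generation 0 (given above): 11 live cells
Generation 1: 12 live cells
......##
#....#.#
#......#
.#.#....
..##....
.#......
........
Generation 2: 12 live cells
(generation 2 grid is the final answer)

Answer: #.....##
........
.#....##
##.#....
.#.#....
..#.....
........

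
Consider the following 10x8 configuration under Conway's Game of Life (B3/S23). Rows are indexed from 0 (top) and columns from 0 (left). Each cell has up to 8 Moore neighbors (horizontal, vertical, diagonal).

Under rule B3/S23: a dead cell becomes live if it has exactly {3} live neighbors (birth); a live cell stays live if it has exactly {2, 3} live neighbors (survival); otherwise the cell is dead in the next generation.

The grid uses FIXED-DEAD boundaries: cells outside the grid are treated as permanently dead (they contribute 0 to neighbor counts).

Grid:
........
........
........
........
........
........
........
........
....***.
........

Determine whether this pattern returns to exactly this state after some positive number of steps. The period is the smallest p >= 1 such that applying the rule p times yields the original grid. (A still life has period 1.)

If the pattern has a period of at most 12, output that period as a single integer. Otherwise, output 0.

Simulating and comparing each generation to the original:
Gen 0 (original, given above): 3 live cells
Gen 1: 3 live cells, differs from original
Gen 2: 3 live cells, MATCHES original -> period = 2

Answer: 2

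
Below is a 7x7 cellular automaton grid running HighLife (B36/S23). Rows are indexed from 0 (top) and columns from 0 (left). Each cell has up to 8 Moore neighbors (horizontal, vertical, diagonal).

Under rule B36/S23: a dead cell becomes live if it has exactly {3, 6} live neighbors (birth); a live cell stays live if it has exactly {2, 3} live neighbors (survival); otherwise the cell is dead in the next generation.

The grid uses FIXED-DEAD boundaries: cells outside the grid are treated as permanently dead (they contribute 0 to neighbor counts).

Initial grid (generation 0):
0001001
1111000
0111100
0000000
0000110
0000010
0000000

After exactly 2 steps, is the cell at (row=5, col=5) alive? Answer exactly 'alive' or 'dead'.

Answer: alive

Derivation:
Simulating step by step:
Generation 0 (given above): 13 live cells
Generation 1: 11 live cells
0101000
1000000
1000100
0010010
0000110
0000110
0000000
Generation 2: 9 live cells
0000000
1100000
0100000
0001010
0001001
0000110
0000000

Cell (5,5) at generation 2: 1 -> alive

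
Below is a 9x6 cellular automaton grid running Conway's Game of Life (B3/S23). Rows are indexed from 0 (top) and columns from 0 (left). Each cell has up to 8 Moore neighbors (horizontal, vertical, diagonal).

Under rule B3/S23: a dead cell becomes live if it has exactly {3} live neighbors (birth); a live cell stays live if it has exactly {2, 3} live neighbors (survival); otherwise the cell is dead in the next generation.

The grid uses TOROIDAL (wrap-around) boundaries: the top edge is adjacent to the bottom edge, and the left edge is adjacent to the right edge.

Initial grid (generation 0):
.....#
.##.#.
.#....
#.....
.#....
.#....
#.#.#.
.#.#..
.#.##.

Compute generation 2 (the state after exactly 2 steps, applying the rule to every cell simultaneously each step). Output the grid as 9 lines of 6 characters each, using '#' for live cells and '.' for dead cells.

Simulating step by step:
Generation 0 (given above): 16 live cells
Generation 1: 25 live cells
##...#
###...
###...
##....
##....
###...
#.##..
##...#
#..##.
Generation 2: 10 live cells
(generation 2 grid is the final answer)

Answer: ...##.
......
.....#
.....#
.....#
...#.#
...#..
......
..#.#.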